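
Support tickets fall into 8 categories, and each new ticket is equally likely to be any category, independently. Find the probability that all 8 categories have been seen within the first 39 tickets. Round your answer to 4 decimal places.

By inclusion–exclusion over which categories are missing,
P(all seen) = Σ_{j=0}^{8} (-1)^j C(8,j)((8-j)/8)^39
= 1.00000 - 0.04379 + 0.00038 - 0.00000 + 0.00000 - 0.00000 + 0.00000 - 0.00000 + 0.00000
= 0.95658.

0.9566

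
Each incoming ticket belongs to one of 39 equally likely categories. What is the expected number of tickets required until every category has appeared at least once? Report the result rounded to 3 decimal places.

The wait to go from k to k+1 distinct categories is geometric with mean 39/(39-k).
E[T] = 39/39 + 39/38 + 39/37 + ... + 39/2 + 39/1 = 39·H_{39}.
H_{39} = 4.2535, so E[T] = 165.8882.

165.888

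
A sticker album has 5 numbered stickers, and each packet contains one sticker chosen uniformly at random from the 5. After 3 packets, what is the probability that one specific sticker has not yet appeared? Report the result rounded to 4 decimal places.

On each packet the fixed sticker fails to appear with probability 4/5.
P(still missing after 3) = (4/5)^3 = 0.51200.

0.5120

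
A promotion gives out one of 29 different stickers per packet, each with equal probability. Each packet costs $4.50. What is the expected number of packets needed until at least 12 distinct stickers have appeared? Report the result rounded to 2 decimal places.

Going from k to k+1 distinct takes a geometric number of packets with mean 29/(29-k).
Sum over k = 0,...,11: E = 29/29 + 29/28 + 29/27 + ... + 29/19 + 29/18 = 15.141.

15.14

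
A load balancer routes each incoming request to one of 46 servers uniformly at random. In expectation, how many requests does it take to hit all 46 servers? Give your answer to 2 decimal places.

203.17

After k distinct servers have appeared, the next request gives a new one with probability (46-k)/46, so the expected wait for the (k+1)-th is 46/(46-k).
E[T] = 46/46 + 46/45 + 46/44 + ... + 46/2 + 46/1 = 46·H_{46}.
H_{46} = 4.417, so E[T] = 203.168.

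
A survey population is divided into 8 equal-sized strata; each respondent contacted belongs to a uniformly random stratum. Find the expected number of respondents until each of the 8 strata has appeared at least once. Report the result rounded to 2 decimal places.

Split into phases: going from k distinct to k+1 distinct takes on average 8/(8-k) respondents.
E[T] = 8/8 + 8/7 + 8/6 + ... + 8/2 + 8/1 = 8·H_{8}.
H_{8} = 2.718, so E[T] = 21.743.

21.74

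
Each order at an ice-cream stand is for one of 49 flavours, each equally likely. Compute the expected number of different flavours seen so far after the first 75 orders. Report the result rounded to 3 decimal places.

38.563

For each flavour, P(seen in 75 orders) = 1 - (48/49)^75 = 0.7870.
By linearity of expectation, E[distinct seen] = 49·(1 - (48/49)^75) = 38.5628.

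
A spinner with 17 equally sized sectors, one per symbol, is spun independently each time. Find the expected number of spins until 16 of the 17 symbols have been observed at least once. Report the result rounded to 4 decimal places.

Going from k to k+1 distinct takes a geometric number of spins with mean 17/(17-k).
Sum over k = 0,...,15: E = 17/17 + 17/16 + 17/15 + ... + 17/3 + 17/2 = 41.47239.

41.4724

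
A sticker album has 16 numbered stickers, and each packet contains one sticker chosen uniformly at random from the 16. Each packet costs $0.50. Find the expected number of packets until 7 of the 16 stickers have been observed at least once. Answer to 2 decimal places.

Going from k to k+1 distinct takes a geometric number of packets with mean 16/(16-k).
Sum over k = 0,...,6: E = 16/16 + 16/15 + 16/14 + ... + 16/11 + 16/10 = 8.828.

8.83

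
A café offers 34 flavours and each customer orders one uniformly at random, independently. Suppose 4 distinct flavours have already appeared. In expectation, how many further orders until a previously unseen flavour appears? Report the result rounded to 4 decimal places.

Each order yields a new flavour with probability (34-4)/34 = 30/34, so the wait is geometric with mean 34/30.
E = 34/30 = 1.13333.

1.1333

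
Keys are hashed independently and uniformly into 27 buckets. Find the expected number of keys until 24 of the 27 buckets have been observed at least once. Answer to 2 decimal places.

With k distinct buckets already seen, the next new one arrives after an expected 27/(27-k) keys.
Sum over k = 0,...,23: E = 27/27 + 27/26 + 27/25 + ... + 27/5 + 27/4 = 55.569.

55.57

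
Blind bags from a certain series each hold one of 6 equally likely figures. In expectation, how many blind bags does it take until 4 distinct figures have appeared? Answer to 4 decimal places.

5.7000

Going from k to k+1 distinct takes a geometric number of blind bags with mean 6/(6-k).
Sum over k = 0,...,3: E = 6/6 + 6/5 + 6/4 + 6/3 = 5.70000.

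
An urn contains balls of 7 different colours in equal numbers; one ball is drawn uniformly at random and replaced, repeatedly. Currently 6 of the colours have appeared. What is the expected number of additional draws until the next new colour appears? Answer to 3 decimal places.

7.000

The number of draws until the next new colour is geometric with success probability 1/7, so its mean is 7/1.
E = 7/1 = 7.0000.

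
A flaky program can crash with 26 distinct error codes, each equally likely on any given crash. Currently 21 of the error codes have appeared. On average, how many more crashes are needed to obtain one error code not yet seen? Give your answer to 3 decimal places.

5.200

The number of crashes until the next new error code is geometric with success probability 5/26, so its mean is 26/5.
E = 26/5 = 5.2000.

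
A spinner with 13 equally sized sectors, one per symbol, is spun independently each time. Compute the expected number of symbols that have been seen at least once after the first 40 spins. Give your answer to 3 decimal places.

12.471

For each symbol, P(seen in 40 spins) = 1 - (12/13)^40 = 0.9593.
By linearity of expectation, E[distinct seen] = 13·(1 - (12/13)^40) = 12.4710.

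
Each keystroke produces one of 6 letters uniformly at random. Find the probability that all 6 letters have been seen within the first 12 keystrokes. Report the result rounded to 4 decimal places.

0.4378

Let A_i be the event that letter i is missing after 12 keystrokes. By inclusion–exclusion on the A_i,
P(all seen) = Σ_{j=0}^{6} (-1)^j C(6,j)((6-j)/6)^12
= 1.00000 - 0.67294 + 0.11561 - 0.00488 + 0.00003 - 0.00000 + 0.00000
= 0.43782.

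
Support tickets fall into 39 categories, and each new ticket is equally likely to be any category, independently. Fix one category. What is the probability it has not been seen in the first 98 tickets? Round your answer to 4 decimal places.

On each ticket the fixed category fails to appear with probability 38/39.
P(still missing after 98) = (38/39)^98 = 0.07843.

0.0784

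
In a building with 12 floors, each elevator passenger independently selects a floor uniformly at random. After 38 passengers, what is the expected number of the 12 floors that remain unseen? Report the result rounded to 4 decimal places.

0.4398

For each floor, P(unseen after 38) = (11/12)^38 = 0.03665.
By linearity of expectation, E[unseen] = 12·(11/12)^38 = 0.43976.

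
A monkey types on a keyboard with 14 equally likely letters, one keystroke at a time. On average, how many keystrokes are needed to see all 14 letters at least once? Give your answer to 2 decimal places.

Split into phases: going from k distinct to k+1 distinct takes on average 14/(14-k) keystrokes.
E[T] = 14/14 + 14/13 + 14/12 + ... + 14/2 + 14/1 = 14·H_{14}.
H_{14} = 3.252, so E[T] = 45.522.

45.52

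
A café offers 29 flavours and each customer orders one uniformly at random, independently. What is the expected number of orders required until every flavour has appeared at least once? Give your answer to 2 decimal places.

Split into phases: going from k distinct to k+1 distinct takes on average 29/(29-k) orders.
E[T] = 29/29 + 29/28 + 29/27 + ... + 29/2 + 29/1 = 29·H_{29}.
H_{29} = 3.962, so E[T] = 114.888.

114.89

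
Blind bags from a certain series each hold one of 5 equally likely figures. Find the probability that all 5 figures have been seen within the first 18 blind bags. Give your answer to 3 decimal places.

By inclusion–exclusion over which figures are missing,
P(all seen) = Σ_{j=0}^{5} (-1)^j C(5,j)((5-j)/5)^18
= 1.0000 - 0.0901 + 0.0010 - 0.0000 + 0.0000 - 0.0000
= 0.9109.

0.911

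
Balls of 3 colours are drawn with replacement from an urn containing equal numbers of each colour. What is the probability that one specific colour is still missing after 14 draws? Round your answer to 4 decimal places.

Each draw misses the fixed colour with probability (3-1)/3 = 2/3, independently.
P(still missing after 14) = (2/3)^14 = 0.00343.

0.0034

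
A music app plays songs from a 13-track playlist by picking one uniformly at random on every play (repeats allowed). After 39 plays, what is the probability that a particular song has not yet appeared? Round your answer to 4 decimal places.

Each play misses the fixed song with probability (13-1)/13 = 12/13, independently.
P(still missing after 39) = (12/13)^39 = 0.04408.

0.0441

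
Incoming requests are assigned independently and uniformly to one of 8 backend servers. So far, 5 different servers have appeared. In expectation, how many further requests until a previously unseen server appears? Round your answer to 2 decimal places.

The number of requests until the next new server is geometric with success probability 3/8, so its mean is 8/3.
E = 8/3 = 2.667.

2.67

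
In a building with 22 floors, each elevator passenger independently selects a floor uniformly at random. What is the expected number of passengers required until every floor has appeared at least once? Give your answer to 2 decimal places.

Split into phases: going from k distinct to k+1 distinct takes on average 22/(22-k) passengers.
E[T] = 22/22 + 22/21 + 22/20 + ... + 22/2 + 22/1 = 22·H_{22}.
H_{22} = 3.691, so E[T] = 81.198.

81.20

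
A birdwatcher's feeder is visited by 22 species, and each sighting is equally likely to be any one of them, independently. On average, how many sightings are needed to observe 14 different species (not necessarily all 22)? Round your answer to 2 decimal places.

With k distinct species already seen, the next new one arrives after an expected 22/(22-k) sightings.
Sum over k = 0,...,13: E = 22/22 + 22/21 + 22/20 + ... + 22/10 + 22/9 = 21.405.

21.41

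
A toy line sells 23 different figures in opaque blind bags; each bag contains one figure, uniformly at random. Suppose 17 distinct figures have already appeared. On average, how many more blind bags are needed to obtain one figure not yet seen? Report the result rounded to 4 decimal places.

Each blind bag yields a new figure with probability (23-17)/23 = 6/23, so the wait is geometric with mean 23/6.
E = 23/6 = 3.83333.

3.8333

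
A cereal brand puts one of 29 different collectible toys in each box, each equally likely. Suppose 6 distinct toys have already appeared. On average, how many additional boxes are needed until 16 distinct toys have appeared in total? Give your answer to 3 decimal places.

With k distinct toys already seen, the next new one takes an expected 29/(29-k) boxes.
Sum over k = 6,...,15: E = 29/23 + 29/22 + 29/21 + ... + 29/15 + 29/14 = 16.0706.

16.071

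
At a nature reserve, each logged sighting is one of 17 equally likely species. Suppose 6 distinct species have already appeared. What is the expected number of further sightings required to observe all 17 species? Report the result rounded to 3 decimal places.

51.338

With k distinct species already seen, the next new one takes an expected 17/(17-k) sightings.
Sum over k = 6,...,16: E = 17/11 + 17/10 + 17/9 + ... + 17/2 + 17/1 = 51.3379.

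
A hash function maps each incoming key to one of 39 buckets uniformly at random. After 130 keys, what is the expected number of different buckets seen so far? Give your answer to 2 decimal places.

37.67

For each bucket, P(seen in 130 keys) = 1 - (38/39)^130 = 0.966.
By linearity of expectation, E[distinct seen] = 39·(1 - (38/39)^130) = 37.668.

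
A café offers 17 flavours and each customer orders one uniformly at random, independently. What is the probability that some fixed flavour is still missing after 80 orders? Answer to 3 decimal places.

On each order the fixed flavour fails to appear with probability 16/17.
P(still missing after 80) = (16/17)^80 = 0.0078.

0.008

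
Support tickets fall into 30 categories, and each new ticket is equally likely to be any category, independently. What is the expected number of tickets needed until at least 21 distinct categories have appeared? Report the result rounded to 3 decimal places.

34.981

With k distinct categories already seen, the next new one arrives after an expected 30/(30-k) tickets.
Sum over k = 0,...,20: E = 30/30 + 30/29 + 30/28 + ... + 30/11 + 30/10 = 34.9806.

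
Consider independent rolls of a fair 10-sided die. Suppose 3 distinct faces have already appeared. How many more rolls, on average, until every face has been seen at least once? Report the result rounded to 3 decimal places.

25.929

With k distinct faces already seen, the next new one takes an expected 10/(10-k) rolls.
Sum over k = 3,...,9: E = 10/7 + 10/6 + 10/5 + ... + 10/2 + 10/1 = 25.9286.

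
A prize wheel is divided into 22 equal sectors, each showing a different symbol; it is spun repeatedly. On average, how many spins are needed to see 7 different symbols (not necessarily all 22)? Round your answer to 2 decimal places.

8.20

Going from k to k+1 distinct takes a geometric number of spins with mean 22/(22-k).
Sum over k = 0,...,6: E = 22/22 + 22/21 + 22/20 + ... + 22/17 + 22/16 = 8.197.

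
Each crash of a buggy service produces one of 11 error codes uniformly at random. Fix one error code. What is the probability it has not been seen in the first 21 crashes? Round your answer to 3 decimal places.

0.135

On each crash the fixed error code fails to appear with probability 10/11.
P(still missing after 21) = (10/11)^21 = 0.1351.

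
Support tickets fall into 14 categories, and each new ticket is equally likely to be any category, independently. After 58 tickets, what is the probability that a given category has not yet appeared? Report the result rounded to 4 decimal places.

On each ticket the fixed category fails to appear with probability 13/14.
P(still missing after 58) = (13/14)^58 = 0.01359.

0.0136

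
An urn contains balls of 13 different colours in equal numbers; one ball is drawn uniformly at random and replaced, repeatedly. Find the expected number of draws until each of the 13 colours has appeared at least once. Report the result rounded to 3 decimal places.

41.342

After k distinct colours have appeared, the next draw gives a new one with probability (13-k)/13, so the expected wait for the (k+1)-th is 13/(13-k).
E[T] = 13/13 + 13/12 + 13/11 + ... + 13/2 + 13/1 = 13·H_{13}.
H_{13} = 3.1801, so E[T] = 41.3417.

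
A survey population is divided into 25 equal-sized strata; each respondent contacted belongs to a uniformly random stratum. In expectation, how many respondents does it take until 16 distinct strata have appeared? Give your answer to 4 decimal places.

24.6747

Going from k to k+1 distinct takes a geometric number of respondents with mean 25/(25-k).
Sum over k = 0,...,15: E = 25/25 + 25/24 + 25/23 + ... + 25/11 + 25/10 = 24.67475.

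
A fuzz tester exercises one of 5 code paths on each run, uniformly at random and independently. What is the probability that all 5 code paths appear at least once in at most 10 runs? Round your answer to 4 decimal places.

0.5225

By inclusion–exclusion over which code paths are missing,
P(all seen) = Σ_{j=0}^{5} (-1)^j C(5,j)((5-j)/5)^10
= 1.00000 - 0.53687 + 0.06047 - 0.00105 + 0.00000 - 0.00000
= 0.52255.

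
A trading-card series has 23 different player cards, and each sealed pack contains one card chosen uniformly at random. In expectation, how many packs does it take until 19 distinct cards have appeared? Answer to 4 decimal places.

Going from k to k+1 distinct takes a geometric number of packs with mean 23/(23-k).
Sum over k = 0,...,18: E = 23/23 + 23/22 + 23/21 + ... + 23/6 + 23/5 = 37.97204.

37.9720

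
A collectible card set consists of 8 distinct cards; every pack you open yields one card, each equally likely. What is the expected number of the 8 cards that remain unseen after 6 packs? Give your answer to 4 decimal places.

For each card, P(unseen after 6) = (7/8)^6 = 0.44880.
By linearity of expectation, E[unseen] = 8·(7/8)^6 = 3.59036.

3.5904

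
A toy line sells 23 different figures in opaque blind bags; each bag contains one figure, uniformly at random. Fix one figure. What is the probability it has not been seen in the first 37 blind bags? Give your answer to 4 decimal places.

On each blind bag the fixed figure fails to appear with probability 22/23.
P(still missing after 37) = (22/23)^37 = 0.19307.

0.1931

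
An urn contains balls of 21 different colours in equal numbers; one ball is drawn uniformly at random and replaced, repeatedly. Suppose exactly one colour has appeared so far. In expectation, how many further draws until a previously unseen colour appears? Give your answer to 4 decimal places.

1.0500

The number of draws until the next new colour is geometric with success probability 20/21, so its mean is 21/20.
E = 21/20 = 1.05000.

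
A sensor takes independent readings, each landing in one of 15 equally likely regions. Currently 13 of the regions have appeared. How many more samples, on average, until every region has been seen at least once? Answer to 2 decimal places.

The wait to go from k to k+1 distinct regions is geometric with mean 15/(15-k).
Sum over k = 13,...,14: E = 15/2 + 15/1 = 22.500.

22.50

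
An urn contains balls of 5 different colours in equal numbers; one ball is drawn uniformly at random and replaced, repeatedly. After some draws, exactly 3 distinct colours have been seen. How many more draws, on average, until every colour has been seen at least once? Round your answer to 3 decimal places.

7.500

The wait to go from k to k+1 distinct colours is geometric with mean 5/(5-k).
Sum over k = 3,...,4: E = 5/2 + 5/1 = 7.5000.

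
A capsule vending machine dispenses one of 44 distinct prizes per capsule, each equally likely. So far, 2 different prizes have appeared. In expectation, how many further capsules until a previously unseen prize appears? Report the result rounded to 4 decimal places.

The number of capsules until the next new prize is geometric with success probability 42/44, so its mean is 44/42.
E = 44/42 = 1.04762.

1.0476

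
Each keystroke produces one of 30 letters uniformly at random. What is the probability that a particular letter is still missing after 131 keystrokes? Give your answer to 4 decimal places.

On each keystroke the fixed letter fails to appear with probability 29/30.
P(still missing after 131) = (29/30)^131 = 0.01178.

0.0118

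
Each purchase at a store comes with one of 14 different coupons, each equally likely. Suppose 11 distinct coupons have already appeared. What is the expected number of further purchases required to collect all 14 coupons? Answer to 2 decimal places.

The wait to go from k to k+1 distinct coupons is geometric with mean 14/(14-k).
Sum over k = 11,...,13: E = 14/3 + 14/2 + 14/1 = 25.667.

25.67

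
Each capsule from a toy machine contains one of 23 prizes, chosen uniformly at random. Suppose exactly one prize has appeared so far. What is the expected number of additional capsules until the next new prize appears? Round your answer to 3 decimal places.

The number of capsules until the next new prize is geometric with success probability 22/23, so its mean is 23/22.
E = 23/22 = 1.0455.

1.045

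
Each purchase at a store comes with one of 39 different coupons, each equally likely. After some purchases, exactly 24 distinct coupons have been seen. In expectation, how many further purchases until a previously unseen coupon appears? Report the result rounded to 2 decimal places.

2.60

Each purchase yields a new coupon with probability (39-24)/39 = 15/39, so the wait is geometric with mean 39/15.
E = 39/15 = 2.600.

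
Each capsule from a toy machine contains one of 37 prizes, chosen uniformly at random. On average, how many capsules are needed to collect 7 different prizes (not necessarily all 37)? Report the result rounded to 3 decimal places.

7.644

With k distinct prizes already seen, the next new one arrives after an expected 37/(37-k) capsules.
Sum over k = 0,...,6: E = 37/37 + 37/36 + 37/35 + ... + 37/32 + 37/31 = 7.6442.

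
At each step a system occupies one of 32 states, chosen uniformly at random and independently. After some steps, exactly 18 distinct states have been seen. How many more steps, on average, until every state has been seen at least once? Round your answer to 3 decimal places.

104.050

With k distinct states already seen, the next new one takes an expected 32/(32-k) steps.
Sum over k = 18,...,31: E = 32/14 + 32/13 + 32/12 + ... + 32/2 + 32/1 = 104.0500.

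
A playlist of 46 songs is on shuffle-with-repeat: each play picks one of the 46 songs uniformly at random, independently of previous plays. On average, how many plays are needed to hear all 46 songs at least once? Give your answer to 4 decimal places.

After k distinct songs have appeared, the next play gives a new one with probability (46-k)/46, so the expected wait for the (k+1)-th is 46/(46-k).
E[T] = 46/46 + 46/45 + 46/44 + ... + 46/2 + 46/1 = 46·H_{46}.
H_{46} = 4.41669, so E[T] = 203.16761.

203.1676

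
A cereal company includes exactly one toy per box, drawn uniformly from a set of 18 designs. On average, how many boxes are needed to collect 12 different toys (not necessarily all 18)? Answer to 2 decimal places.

18.81

With k distinct toys already seen, the next new one arrives after an expected 18/(18-k) boxes.
Sum over k = 0,...,11: E = 18/18 + 18/17 + 18/16 + ... + 18/8 + 18/7 = 18.812.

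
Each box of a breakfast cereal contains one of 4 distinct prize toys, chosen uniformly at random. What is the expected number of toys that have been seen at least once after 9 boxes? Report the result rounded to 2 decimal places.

3.70

For each toy, P(seen in 9 boxes) = 1 - (3/4)^9 = 0.925.
By linearity of expectation, E[distinct seen] = 4·(1 - (3/4)^9) = 3.700.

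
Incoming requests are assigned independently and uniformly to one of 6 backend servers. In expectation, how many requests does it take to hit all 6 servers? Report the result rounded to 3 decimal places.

14.700

Split into phases: going from k distinct to k+1 distinct takes on average 6/(6-k) requests.
E[T] = 6/6 + 6/5 + 6/4 + 6/3 + 6/2 + 6/1 = 6·H_{6}.
H_{6} = 2.4500, so E[T] = 14.7000.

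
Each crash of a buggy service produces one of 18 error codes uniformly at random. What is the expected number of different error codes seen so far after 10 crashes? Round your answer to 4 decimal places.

For each error code, P(seen in 10 crashes) = 1 - (17/18)^10 = 0.43537.
By linearity of expectation, E[distinct seen] = 18·(1 - (17/18)^10) = 7.83666.

7.8367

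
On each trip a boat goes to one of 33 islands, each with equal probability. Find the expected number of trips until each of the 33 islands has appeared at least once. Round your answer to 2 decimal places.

Split into phases: going from k distinct to k+1 distinct takes on average 33/(33-k) trips.
E[T] = 33/33 + 33/32 + 33/31 + ... + 33/2 + 33/1 = 33·H_{33}.
H_{33} = 4.089, so E[T] = 134.930.

134.93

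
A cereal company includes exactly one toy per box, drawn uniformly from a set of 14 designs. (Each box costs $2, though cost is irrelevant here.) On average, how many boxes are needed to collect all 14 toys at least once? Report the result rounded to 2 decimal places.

45.52

Split into phases: going from k distinct to k+1 distinct takes on average 14/(14-k) boxes.
E[T] = 14/14 + 14/13 + 14/12 + ... + 14/2 + 14/1 = 14·H_{14}.
H_{14} = 3.252, so E[T] = 45.522.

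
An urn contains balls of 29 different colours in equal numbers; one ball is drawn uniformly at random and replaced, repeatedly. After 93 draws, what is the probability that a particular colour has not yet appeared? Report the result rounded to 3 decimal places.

Each draw misses the fixed colour with probability (29-1)/29 = 28/29, independently.
P(still missing after 93) = (28/29)^93 = 0.0383.

0.038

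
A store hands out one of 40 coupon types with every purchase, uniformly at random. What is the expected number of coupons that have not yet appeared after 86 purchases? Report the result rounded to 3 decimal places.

4.534

For each coupon, P(unseen after 86) = (39/40)^86 = 0.1133.
By linearity of expectation, E[unseen] = 40·(39/40)^86 = 4.5337.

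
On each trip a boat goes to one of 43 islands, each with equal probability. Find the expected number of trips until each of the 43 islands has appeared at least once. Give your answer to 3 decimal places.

187.050

The wait to go from k to k+1 distinct islands is geometric with mean 43/(43-k).
E[T] = 43/43 + 43/42 + 43/41 + ... + 43/2 + 43/1 = 43·H_{43}.
H_{43} = 4.3500, so E[T] = 187.0499.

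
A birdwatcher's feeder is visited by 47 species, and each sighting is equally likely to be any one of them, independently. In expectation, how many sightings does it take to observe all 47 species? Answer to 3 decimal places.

After k distinct species have appeared, the next sighting gives a new one with probability (47-k)/47, so the expected wait for the (k+1)-th is 47/(47-k).
E[T] = 47/47 + 47/46 + 47/45 + ... + 47/2 + 47/1 = 47·H_{47}.
H_{47} = 4.4380, so E[T] = 208.5843.

208.584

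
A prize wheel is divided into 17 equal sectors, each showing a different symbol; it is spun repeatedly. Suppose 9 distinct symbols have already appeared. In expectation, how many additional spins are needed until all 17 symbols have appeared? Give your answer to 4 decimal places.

With k distinct symbols already seen, the next new one takes an expected 17/(17-k) spins.
Sum over k = 9,...,16: E = 17/8 + 17/7 + 17/6 + ... + 17/2 + 17/1 = 46.20357.

46.2036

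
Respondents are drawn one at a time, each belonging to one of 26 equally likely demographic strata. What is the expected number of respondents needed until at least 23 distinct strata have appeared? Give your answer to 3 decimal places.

With k distinct strata already seen, the next new one arrives after an expected 26/(26-k) respondents.
Sum over k = 0,...,22: E = 26/26 + 26/25 + 26/24 + ... + 26/5 + 26/4 = 52.5482.

52.548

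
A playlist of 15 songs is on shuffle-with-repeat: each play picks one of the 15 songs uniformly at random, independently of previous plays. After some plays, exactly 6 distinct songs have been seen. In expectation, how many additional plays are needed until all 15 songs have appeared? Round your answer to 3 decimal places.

The wait to go from k to k+1 distinct songs is geometric with mean 15/(15-k).
Sum over k = 6,...,14: E = 15/9 + 15/8 + 15/7 + ... + 15/2 + 15/1 = 42.4345.

42.435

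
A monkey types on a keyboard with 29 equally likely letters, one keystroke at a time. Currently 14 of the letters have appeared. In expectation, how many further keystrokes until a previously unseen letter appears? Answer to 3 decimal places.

1.933

The number of keystrokes until the next new letter is geometric with success probability 15/29, so its mean is 29/15.
E = 29/15 = 1.9333.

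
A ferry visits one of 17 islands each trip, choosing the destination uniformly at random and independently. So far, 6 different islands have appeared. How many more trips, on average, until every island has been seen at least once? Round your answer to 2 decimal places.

The wait to go from k to k+1 distinct islands is geometric with mean 17/(17-k).
Sum over k = 6,...,16: E = 17/11 + 17/10 + 17/9 + ... + 17/2 + 17/1 = 51.338.

51.34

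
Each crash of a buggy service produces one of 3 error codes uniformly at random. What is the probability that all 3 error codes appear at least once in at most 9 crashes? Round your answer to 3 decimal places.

0.922

By inclusion–exclusion over which error codes are missing,
P(all seen) = Σ_{j=0}^{3} (-1)^j C(3,j)((3-j)/3)^9
= 1.0000 - 0.0780 + 0.0002 - 0.0000
= 0.9221.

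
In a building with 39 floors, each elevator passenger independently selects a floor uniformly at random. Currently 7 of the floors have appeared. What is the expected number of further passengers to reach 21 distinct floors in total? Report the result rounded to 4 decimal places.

The wait to go from k to k+1 distinct floors is geometric with mean 39/(39-k).
Sum over k = 7,...,20: E = 39/32 + 39/31 + 39/30 + ... + 39/20 + 39/19 = 21.97210.

21.9721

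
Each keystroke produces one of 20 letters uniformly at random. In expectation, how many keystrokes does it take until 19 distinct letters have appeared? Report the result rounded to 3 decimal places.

Going from k to k+1 distinct takes a geometric number of keystrokes with mean 20/(20-k).
Sum over k = 0,...,18: E = 20/20 + 20/19 + 20/18 + ... + 20/3 + 20/2 = 51.9548.

51.955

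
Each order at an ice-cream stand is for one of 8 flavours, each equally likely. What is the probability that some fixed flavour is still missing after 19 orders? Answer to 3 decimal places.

0.079

On each order the fixed flavour fails to appear with probability 7/8.
P(still missing after 19) = (7/8)^19 = 0.0791.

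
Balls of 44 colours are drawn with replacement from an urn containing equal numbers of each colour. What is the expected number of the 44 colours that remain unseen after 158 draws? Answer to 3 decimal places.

For each colour, P(unseen after 158) = (43/44)^158 = 0.0265.
By linearity of expectation, E[unseen] = 44·(43/44)^158 = 1.1640.

1.164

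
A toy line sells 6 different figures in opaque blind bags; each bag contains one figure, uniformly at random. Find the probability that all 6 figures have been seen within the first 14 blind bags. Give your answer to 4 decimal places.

0.5828

By inclusion–exclusion over which figures are missing,
P(all seen) = Σ_{j=0}^{6} (-1)^j C(6,j)((6-j)/6)^14
= 1.00000 - 0.46732 + 0.05138 - 0.00122 + 0.00000 - 0.00000 + 0.00000
= 0.58285.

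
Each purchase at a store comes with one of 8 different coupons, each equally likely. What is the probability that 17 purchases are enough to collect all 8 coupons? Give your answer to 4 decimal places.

Let A_i be the event that coupon i is missing after 17 purchases. By inclusion–exclusion on the A_i,
P(all seen) = Σ_{j=0}^{8} (-1)^j C(8,j)((8-j)/8)^17
= 1.00000 - 0.82647 + 0.21047 - 0.01897 + 0.00053 - 0.00000 + 0.00000 - 0.00000 + 0.00000
= 0.36556.

0.3656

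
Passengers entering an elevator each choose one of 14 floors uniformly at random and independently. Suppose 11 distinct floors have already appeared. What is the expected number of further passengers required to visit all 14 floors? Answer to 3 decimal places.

25.667

From k distinct to k+1 distinct takes on average 14/(14-k) passengers.
Sum over k = 11,...,13: E = 14/3 + 14/2 + 14/1 = 25.6667.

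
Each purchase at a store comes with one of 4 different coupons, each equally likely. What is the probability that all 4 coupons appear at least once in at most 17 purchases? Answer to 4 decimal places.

Let A_i be the event that coupon i is missing after 17 purchases. By inclusion–exclusion on the A_i,
P(all seen) = Σ_{j=0}^{4} (-1)^j C(4,j)((4-j)/4)^17
= 1.00000 - 0.03007 + 0.00005 - 0.00000 + 0.00000
= 0.96998.

0.9700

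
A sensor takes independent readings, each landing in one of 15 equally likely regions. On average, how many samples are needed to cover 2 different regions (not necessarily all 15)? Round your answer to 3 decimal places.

With k distinct regions already seen, the next new one arrives after an expected 15/(15-k) samples.
Sum over k = 0,...,1: E = 15/15 + 15/14 = 2.0714.

2.071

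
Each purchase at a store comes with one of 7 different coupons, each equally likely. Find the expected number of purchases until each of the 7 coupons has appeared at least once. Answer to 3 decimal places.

The wait to go from k to k+1 distinct coupons is geometric with mean 7/(7-k).
E[T] = 7/7 + 7/6 + 7/5 + ... + 7/2 + 7/1 = 7·H_{7}.
H_{7} = 2.5929, so E[T] = 18.1500.

18.150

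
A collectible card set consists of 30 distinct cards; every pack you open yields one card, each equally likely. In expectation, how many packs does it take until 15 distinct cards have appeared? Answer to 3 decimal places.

20.303

With k distinct cards already seen, the next new one arrives after an expected 30/(30-k) packs.
Sum over k = 0,...,14: E = 30/30 + 30/29 + 30/28 + ... + 30/17 + 30/16 = 20.3027.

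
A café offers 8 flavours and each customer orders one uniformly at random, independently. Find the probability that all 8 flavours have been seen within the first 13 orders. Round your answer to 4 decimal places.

0.1393

Let A_i be the event that flavour i is missing after 13 orders. By inclusion–exclusion on the A_i,
P(all seen) = Σ_{j=0}^{8} (-1)^j C(8,j)((8-j)/8)^13
= 1.00000 - 1.40992 + 0.66520 - 0.12434 + 0.00854 - 0.00016 + 0.00000 - 0.00000 + 0.00000
= 0.13932.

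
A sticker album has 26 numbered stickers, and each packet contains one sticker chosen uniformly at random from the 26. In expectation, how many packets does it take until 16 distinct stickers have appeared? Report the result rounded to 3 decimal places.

24.062

Going from k to k+1 distinct takes a geometric number of packets with mean 26/(26-k).
Sum over k = 0,...,15: E = 26/26 + 26/25 + 26/24 + ... + 26/12 + 26/11 = 24.0617.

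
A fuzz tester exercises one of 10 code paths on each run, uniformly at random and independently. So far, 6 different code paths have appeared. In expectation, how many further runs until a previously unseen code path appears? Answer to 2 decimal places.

Each run yields a new code path with probability (10-6)/10 = 4/10, so the wait is geometric with mean 10/4.
E = 10/4 = 2.500.

2.50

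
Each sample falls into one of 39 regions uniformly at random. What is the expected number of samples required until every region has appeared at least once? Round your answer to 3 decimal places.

165.888

The wait to go from k to k+1 distinct regions is geometric with mean 39/(39-k).
E[T] = 39/39 + 39/38 + 39/37 + ... + 39/2 + 39/1 = 39·H_{39}.
H_{39} = 4.2535, so E[T] = 165.8882.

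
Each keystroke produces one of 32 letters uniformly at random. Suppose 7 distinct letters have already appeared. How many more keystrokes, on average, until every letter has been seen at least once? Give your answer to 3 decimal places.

122.111

The wait to go from k to k+1 distinct letters is geometric with mean 32/(32-k).
Sum over k = 7,...,31: E = 32/25 + 32/24 + 32/23 + ... + 32/2 + 32/1 = 122.1107.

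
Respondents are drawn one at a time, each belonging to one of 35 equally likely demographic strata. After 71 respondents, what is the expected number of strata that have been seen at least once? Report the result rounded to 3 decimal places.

For each stratum, P(seen in 71 respondents) = 1 - (34/35)^71 = 0.8723.
By linearity of expectation, E[distinct seen] = 35·(1 - (34/35)^71) = 30.5307.

30.531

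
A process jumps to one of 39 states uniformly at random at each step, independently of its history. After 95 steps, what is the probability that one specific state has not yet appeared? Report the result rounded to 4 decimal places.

On each step the fixed state fails to appear with probability 38/39.
P(still missing after 95) = (38/39)^95 = 0.08478.

0.0848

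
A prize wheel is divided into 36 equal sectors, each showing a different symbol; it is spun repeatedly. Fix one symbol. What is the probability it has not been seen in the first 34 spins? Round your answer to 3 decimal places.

0.384

Each spin misses the fixed symbol with probability (36-1)/36 = 35/36, independently.
P(still missing after 34) = (35/36)^34 = 0.3837.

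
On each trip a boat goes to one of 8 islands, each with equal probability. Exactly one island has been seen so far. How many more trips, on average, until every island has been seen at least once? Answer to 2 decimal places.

The wait to go from k to k+1 distinct islands is geometric with mean 8/(8-k).
Sum over k = 1,...,7: E = 8/7 + 8/6 + 8/5 + ... + 8/2 + 8/1 = 20.743.

20.74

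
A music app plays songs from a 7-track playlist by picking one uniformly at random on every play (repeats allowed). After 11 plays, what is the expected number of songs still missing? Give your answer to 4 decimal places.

1.2843

For each song, P(unseen after 11) = (6/7)^11 = 0.18348.
By linearity of expectation, E[unseen] = 7·(6/7)^11 = 1.28435.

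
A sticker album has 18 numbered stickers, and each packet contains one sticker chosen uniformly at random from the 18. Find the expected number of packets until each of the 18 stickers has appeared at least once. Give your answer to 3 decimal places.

62.912

After k distinct stickers have appeared, the next packet gives a new one with probability (18-k)/18, so the expected wait for the (k+1)-th is 18/(18-k).
E[T] = 18/18 + 18/17 + 18/16 + ... + 18/2 + 18/1 = 18·H_{18}.
H_{18} = 3.4951, so E[T] = 62.9119.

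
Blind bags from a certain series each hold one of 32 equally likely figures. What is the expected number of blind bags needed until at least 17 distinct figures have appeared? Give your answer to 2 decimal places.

23.69

Going from k to k+1 distinct takes a geometric number of blind bags with mean 32/(32-k).
Sum over k = 0,...,16: E = 32/32 + 32/31 + 32/30 + ... + 32/17 + 32/16 = 23.689.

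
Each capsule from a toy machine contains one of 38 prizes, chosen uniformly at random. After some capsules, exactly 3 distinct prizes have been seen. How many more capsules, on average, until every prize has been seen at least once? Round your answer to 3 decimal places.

157.578

The wait to go from k to k+1 distinct prizes is geometric with mean 38/(38-k).
Sum over k = 3,...,37: E = 38/35 + 38/34 + 38/33 + ... + 38/2 + 38/1 = 157.5777.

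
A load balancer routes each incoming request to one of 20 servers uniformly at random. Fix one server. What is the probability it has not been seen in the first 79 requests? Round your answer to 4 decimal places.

0.0174

On each request the fixed server fails to appear with probability 19/20.
P(still missing after 79) = (19/20)^79 = 0.01738.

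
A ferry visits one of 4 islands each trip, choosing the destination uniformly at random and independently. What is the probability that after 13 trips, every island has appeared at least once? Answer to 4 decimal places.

Let A_i be the event that island i is missing after 13 trips. By inclusion–exclusion on the A_i,
P(all seen) = Σ_{j=0}^{4} (-1)^j C(4,j)((4-j)/4)^13
= 1.00000 - 0.09503 + 0.00073 - 0.00000 + 0.00000
= 0.90570.

0.9057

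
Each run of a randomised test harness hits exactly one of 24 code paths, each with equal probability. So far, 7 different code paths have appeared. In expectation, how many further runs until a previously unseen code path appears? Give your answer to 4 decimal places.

The number of runs until the next new code path is geometric with success probability 17/24, so its mean is 24/17.
E = 24/17 = 1.41176.

1.4118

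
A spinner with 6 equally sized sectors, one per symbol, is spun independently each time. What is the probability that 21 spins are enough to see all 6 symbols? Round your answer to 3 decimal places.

By inclusion–exclusion over which symbols are missing,
P(all seen) = Σ_{j=0}^{6} (-1)^j C(6,j)((6-j)/6)^21
= 1.0000 - 0.1304 + 0.0030 - 0.0000 + 0.0000 - 0.0000 + 0.0000
= 0.8726.

0.873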